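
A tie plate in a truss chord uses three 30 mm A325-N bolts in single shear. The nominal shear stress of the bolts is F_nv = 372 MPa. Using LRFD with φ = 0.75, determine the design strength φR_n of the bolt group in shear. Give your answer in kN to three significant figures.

A_b = π × 30² / 4 = 706.9 mm².
R_n = F_nv · A_b · n · n_s = 372 × 706.9 × 3 × 1 / 1000 = 788.9 kN.
Design strength φR_n = 0.75 × 788.9 = 592 kN.

592 kN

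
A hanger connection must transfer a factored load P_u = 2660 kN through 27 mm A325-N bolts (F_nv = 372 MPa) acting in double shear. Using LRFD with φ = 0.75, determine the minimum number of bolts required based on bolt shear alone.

A_b = π·27²/4 = 572.6 mm².
Per-bolt design strength φR_n = 0.75 × 372 × 572.6 × 2 / 1000 = 319.5 kN.
n ≥ 2660 / 319.5 = 8.326 → use 9 bolts.

9 bolts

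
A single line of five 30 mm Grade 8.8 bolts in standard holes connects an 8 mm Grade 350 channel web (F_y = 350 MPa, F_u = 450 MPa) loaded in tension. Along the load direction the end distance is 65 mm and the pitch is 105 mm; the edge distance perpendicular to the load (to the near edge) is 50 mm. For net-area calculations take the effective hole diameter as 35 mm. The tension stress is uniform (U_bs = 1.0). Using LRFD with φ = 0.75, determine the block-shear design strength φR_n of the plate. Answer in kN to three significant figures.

618 kN

Shear plane L_v = 65 + 4·105 = 485 mm; A_gv = 485 × 8 = 3880 mm².
A_nv = (485 − 4.5·35) × 8 = 2620 mm².
A_nt = (50 − 0.5·35) × 8 = 260 mm².
0.6 F_u A_nv = 707.4 kN; 0.6 F_y A_gv = 814.8 kN → shear rupture governs the shear term.
R_n = 707.4 + 1.0 × 450 × 260 / 1000 = 824.4 kN.
Design strength φR_n = 0.75 × 824.4 = 618 kN.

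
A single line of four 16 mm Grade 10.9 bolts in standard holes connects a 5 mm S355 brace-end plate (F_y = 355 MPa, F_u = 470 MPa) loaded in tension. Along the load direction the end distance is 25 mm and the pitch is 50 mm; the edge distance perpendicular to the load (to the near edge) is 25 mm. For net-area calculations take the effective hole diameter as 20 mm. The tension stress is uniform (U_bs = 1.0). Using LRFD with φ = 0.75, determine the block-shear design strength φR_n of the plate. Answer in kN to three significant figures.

137 kN

Shear plane L_v = 25 + 3·50 = 175 mm; A_gv = 175 × 5 = 875 mm².
A_nv = (175 − 3.5·20) × 5 = 525 mm².
A_nt = (25 − 0.5·20) × 5 = 75 mm².
0.6 F_u A_nv = 148.1 kN; 0.6 F_y A_gv = 186.4 kN → shear rupture governs the shear term.
R_n = 148.1 + 1.0 × 470 × 75 / 1000 = 183.3 kN.
Design strength φR_n = 0.75 × 183.3 = 137 kN.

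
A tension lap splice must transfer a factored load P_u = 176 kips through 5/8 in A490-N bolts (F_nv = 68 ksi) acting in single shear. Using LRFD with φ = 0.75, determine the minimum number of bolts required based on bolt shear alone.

12 bolts

A_b = π·0.625²/4 = 0.3068 in².
Per-bolt design strength φR_n = 0.75 × 68 × 0.3068 × 1 = 15.65 kips.
n ≥ 176 / 15.65 = 11.25 → use 12 bolts.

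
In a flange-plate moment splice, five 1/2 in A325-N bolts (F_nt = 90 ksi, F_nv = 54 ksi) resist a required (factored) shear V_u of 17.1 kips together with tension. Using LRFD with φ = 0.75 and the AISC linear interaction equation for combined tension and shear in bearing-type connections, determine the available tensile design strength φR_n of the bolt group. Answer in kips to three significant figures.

A_b = π·0.5²/4 = 0.1963 in²; f_rv = 17.1 / (5 × 0.1963) = 17.42 ksi.
F'_nt = 1.3 F_nt − (F_nt / φF_nv) f_rv = 1.3·90 − (90/(0.75·54))·17.42 = 78.29 ksi, capped at F_nt → F'_nt = 78.29 ksi.
R_n = F'_nt · A_b · n = 78.29 × 0.1963 × 5 = 76.86 kips.
Design strength φR_n = 0.75 × 76.86 = 57.6 kips.

57.6 kips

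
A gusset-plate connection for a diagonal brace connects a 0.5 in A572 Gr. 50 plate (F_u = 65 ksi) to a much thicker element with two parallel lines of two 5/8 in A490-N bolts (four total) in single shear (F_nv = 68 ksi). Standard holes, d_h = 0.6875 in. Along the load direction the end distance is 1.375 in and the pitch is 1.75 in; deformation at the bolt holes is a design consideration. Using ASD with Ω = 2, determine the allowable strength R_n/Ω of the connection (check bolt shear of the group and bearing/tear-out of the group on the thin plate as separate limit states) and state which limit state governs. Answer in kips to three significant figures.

41.7 kips (bolt shear governs)

Bolt shear: A_b = π·0.625²/4 = 0.3068 in²; R_n = 68 × 0.3068 × 4 × 1 = 83.45 kips → 83.45 / 2 = 41.7 kips.
Bearing (1.2 l_c t F_u ≤ 2.4 d t F_u): upper limit = 2.4·0.625·0.5·65 = 48.75 kips.
  Edge l_c = 1.375 − 0.6875/2 = 1.031 → r_n = 40.22 kips; interior l_c = 1.75 − 0.6875 = 1.062 → r_n = 41.44 kips.
  R_n,bearing = 2·40.22 + 2·41.44 = 163.3 kips → 163.3 / 2 = 81.7 kips.
Bolt shear governs: 41.7 kips.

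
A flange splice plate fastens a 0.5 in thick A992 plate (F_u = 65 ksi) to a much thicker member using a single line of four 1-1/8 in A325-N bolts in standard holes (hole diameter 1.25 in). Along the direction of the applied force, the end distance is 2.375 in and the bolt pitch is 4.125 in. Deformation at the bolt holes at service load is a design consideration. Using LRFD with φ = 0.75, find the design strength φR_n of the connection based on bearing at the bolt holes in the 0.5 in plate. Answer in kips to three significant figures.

Per bolt r_n = 1.2 l_c t F_u ≤ 2.4 d t F_u; upper limit = 2.4 × 1.125 × 0.5 × 65 = 87.75 kips.
Edge bolt: l_c = 2.375 − 1.25/2 = 1.75 in → 1.2 × 1.75 × 0.5 × 65 = 68.25 → r_n = 68.25 kips.
Interior bolts: l_c = 4.125 − 1.25 = 2.875 in → 1.2 × 2.875 × 0.5 × 65 = 112.1 → r_n = 87.75 kips.
R_n = 1 × 68.25 + 3 × 87.75 = 331.5 kips.
Design strength φR_n = 0.75 × 331.5 = 249 kips.

249 kips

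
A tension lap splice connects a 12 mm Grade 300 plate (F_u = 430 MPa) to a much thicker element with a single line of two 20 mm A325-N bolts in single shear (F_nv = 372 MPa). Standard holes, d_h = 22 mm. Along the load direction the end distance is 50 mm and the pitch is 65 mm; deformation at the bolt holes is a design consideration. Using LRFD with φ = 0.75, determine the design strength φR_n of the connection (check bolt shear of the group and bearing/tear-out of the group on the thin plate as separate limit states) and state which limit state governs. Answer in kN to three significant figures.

Bolt shear: A_b = π·20²/4 = 314.2 mm²; R_n = 372 × 314.2 × 2 × 1 / 1000 = 233.7 kN → 0.75 × 233.7 = 175 kN.
Bearing (1.2 l_c t F_u ≤ 2.4 d t F_u): upper limit = 2.4·20·12·430 / 1000 = 247.7 kN.
  Edge l_c = 50 − 22/2 = 39 → r_n = 241.5 kN; interior l_c = 65 − 22 = 43 → r_n = 247.7 kN.
  R_n,bearing = 1·241.5 + 1·247.7 = 489.2 kN → 0.75 × 489.2 = 367 kN.
Bolt shear governs: 175 kN.

175 kN (bolt shear governs)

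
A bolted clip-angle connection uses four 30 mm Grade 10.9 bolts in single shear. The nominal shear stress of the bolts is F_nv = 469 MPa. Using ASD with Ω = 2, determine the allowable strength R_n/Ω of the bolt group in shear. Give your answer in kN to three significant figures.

663 kN

A_b = π × 30² / 4 = 706.9 mm².
R_n = F_nv · A_b · n · n_s = 469 × 706.9 × 4 × 1 / 1000 = 1326 kN.
Allowable strength R_n/Ω = 1326 / 2 = 663 kN.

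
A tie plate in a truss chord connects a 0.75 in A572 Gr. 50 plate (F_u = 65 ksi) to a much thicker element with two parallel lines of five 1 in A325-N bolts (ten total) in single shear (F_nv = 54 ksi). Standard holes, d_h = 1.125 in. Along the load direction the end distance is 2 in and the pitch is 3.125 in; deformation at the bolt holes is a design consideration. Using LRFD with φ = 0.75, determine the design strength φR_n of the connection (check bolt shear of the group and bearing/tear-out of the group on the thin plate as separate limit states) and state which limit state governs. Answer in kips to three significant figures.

Bolt shear: A_b = π·1²/4 = 0.7854 in²; R_n = 54 × 0.7854 × 10 × 1 = 424.1 kips → 0.75 × 424.1 = 318 kips.
Bearing (1.2 l_c t F_u ≤ 2.4 d t F_u): upper limit = 2.4·1·0.75·65 = 117 kips.
  Edge l_c = 2 − 1.125/2 = 1.438 → r_n = 84.09 kips; interior l_c = 3.125 − 1.125 = 2 → r_n = 117 kips.
  R_n,bearing = 2·84.09 + 8·117 = 1104 kips → 0.75 × 1104 = 828 kips.
Bolt shear governs: 318 kips.

318 kips (bolt shear governs)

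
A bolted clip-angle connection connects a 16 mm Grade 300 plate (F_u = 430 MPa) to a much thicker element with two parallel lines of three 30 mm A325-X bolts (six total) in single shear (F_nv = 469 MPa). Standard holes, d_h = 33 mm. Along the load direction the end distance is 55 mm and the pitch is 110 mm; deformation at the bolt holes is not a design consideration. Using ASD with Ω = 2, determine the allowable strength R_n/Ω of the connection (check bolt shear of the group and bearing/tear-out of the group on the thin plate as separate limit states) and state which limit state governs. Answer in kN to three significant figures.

995 kN (bolt shear governs)

Bolt shear: A_b = π·30²/4 = 706.9 mm²; R_n = 469 × 706.9 × 6 × 1 / 1000 = 1989 kN → 1989 / 2 = 995 kN.
Bearing (1.5 l_c t F_u ≤ 3.0 d t F_u): upper limit = 3.0·30·16·430 / 1000 = 619.2 kN.
  Edge l_c = 55 − 33/2 = 38.5 → r_n = 397.3 kN; interior l_c = 110 − 33 = 77 → r_n = 619.2 kN.
  R_n,bearing = 2·397.3 + 4·619.2 = 3271 kN → 3271 / 2 = 1640 kN.
Bolt shear governs: 995 kN.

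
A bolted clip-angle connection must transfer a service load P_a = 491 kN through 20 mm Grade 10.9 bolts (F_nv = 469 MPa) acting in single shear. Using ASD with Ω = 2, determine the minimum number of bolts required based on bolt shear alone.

A_b = π·20²/4 = 314.2 mm².
Per-bolt allowable strength R_n/Ω = 469 × 314.2 × 1 / 1000 / 2 = 73.67 kN.
n ≥ 491 / 73.67 = 6.665 → use 7 bolts.

7 bolts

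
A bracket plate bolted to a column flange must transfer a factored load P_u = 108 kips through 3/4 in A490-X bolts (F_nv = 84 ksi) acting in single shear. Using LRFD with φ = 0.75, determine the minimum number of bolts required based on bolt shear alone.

A_b = π·0.75²/4 = 0.4418 in².
Per-bolt design strength φR_n = 0.75 × 84 × 0.4418 × 1 = 27.83 kips.
n ≥ 108 / 27.83 = 3.88 → use 4 bolts.

4 bolts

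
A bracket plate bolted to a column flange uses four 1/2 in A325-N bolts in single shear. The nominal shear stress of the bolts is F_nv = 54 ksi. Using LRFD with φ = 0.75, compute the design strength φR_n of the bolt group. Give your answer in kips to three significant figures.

A_b = π × 0.5² / 4 = 0.1963 in².
R_n = F_nv · A_b · n · n_s = 54 × 0.1963 × 4 × 1 = 42.41 kips.
Design strength φR_n = 0.75 × 42.41 = 31.8 kips.

31.8 kips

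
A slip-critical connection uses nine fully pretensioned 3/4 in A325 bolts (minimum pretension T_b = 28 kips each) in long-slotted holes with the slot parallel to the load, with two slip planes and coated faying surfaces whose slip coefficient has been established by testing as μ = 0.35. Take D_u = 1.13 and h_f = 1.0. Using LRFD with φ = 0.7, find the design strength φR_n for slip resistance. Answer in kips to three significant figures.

140 kips

R_n = μ · D_u · h_f · T_b · n_s · n_b = 0.35 × 1.13 × 1.0 × 28 × 2 × 9 = 199.3 kips.
Design strength φR_n = 0.7 × 199.3 = 140 kips.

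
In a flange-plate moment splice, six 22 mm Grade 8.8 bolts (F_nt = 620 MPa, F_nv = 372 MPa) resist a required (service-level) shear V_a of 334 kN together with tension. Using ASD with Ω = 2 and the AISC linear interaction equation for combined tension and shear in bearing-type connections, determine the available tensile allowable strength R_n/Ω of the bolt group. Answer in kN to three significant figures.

362 kN

A_b = π·22²/4 = 380.1 mm²; f_rv = 334 × 1000 / (6 × 380.1) = 146.4 MPa.
F'_nt = 1.3 F_nt − (Ω F_nt / F_nv) f_rv = 1.3·620 − (2·620/372)·146.4 = 317.9 MPa, capped at F_nt → F'_nt = 317.9 MPa.
R_n = F'_nt · A_b · n = 317.9 × 380.1 × 6 / 1000 = 725 kN.
Allowable strength R_n/Ω = 725 / 2 = 362 kN.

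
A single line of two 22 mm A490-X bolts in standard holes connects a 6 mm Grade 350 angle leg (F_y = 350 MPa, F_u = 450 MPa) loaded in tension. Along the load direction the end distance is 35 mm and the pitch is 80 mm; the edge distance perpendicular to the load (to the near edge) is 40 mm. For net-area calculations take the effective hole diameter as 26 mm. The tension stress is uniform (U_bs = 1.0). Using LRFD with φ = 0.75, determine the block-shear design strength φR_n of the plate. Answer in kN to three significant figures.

147 kN

Shear plane L_v = 35 + 1·80 = 115 mm; A_gv = 115 × 6 = 690 mm².
A_nv = (115 − 1.5·26) × 6 = 456 mm².
A_nt = (40 − 0.5·26) × 6 = 162 mm².
0.6 F_u A_nv = 123.1 kN; 0.6 F_y A_gv = 144.9 kN → shear rupture governs the shear term.
R_n = 123.1 + 1.0 × 450 × 162 / 1000 = 196 kN.
Design strength φR_n = 0.75 × 196 = 147 kN.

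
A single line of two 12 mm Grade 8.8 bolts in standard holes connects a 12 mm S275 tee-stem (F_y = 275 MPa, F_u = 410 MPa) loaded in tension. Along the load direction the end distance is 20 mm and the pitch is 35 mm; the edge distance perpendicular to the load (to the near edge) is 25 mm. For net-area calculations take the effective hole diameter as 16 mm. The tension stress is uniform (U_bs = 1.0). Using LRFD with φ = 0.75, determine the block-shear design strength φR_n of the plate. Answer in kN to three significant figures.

Shear plane L_v = 20 + 1·35 = 55 mm; A_gv = 55 × 12 = 660 mm².
A_nv = (55 − 1.5·16) × 12 = 372 mm².
A_nt = (25 − 0.5·16) × 12 = 204 mm².
0.6 F_u A_nv = 91.51 kN; 0.6 F_y A_gv = 108.9 kN → shear rupture governs the shear term.
R_n = 91.51 + 1.0 × 410 × 204 / 1000 = 175.2 kN.
Design strength φR_n = 0.75 × 175.2 = 131 kN.

131 kN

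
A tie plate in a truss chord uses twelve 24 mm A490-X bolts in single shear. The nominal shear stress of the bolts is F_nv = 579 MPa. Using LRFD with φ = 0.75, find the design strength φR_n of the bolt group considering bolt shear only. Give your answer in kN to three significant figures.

A_b = π × 24² / 4 = 452.4 mm².
R_n = F_nv · A_b · n · n_s = 579 × 452.4 × 12 × 1 / 1000 = 3143 kN.
Design strength φR_n = 0.75 × 3143 = 2360 kN.

2360 kN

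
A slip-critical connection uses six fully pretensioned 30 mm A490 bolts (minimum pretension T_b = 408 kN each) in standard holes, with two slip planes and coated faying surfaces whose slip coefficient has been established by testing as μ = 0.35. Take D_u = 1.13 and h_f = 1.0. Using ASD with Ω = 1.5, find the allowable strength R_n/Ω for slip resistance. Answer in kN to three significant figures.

1290 kN

R_n = μ · D_u · h_f · T_b · n_s · n_b = 0.35 × 1.13 × 1.0 × 408 × 2 × 6 = 1936 kN.
Allowable strength R_n/Ω = 1936 / 1.5 = 1290 kN.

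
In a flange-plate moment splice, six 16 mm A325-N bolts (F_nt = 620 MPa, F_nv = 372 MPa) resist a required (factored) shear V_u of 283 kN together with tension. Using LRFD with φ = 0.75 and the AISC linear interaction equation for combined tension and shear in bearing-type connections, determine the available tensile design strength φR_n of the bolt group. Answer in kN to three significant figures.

258 kN

A_b = π·16²/4 = 201.1 mm²; f_rv = 283 × 1000 / (6 × 201.1) = 234.6 MPa.
F'_nt = 1.3 F_nt − (F_nt / φF_nv) f_rv = 1.3·620 − (620/(0.75·372))·234.6 = 284.7 MPa, capped at F_nt → F'_nt = 284.7 MPa.
R_n = F'_nt · A_b · n = 284.7 × 201.1 × 6 / 1000 = 343.4 kN.
Design strength φR_n = 0.75 × 343.4 = 258 kN.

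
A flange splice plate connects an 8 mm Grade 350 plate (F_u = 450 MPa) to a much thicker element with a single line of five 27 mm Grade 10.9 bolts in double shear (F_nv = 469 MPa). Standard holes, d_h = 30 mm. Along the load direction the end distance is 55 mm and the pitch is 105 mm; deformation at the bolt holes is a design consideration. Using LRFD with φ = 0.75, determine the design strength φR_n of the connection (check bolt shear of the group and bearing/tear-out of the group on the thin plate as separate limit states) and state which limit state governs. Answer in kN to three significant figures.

829 kN (bearing governs)

Bolt shear: A_b = π·27²/4 = 572.6 mm²; R_n = 469 × 572.6 × 5 × 2 / 1000 = 2685 kN → 0.75 × 2685 = 2010 kN.
Bearing (1.2 l_c t F_u ≤ 2.4 d t F_u): upper limit = 2.4·27·8·450 / 1000 = 233.3 kN.
  Edge l_c = 55 − 30/2 = 40 → r_n = 172.8 kN; interior l_c = 105 − 30 = 75 → r_n = 233.3 kN.
  R_n,bearing = 1·172.8 + 4·233.3 = 1106 kN → 0.75 × 1106 = 829 kN.
Bearing governs: 829 kN.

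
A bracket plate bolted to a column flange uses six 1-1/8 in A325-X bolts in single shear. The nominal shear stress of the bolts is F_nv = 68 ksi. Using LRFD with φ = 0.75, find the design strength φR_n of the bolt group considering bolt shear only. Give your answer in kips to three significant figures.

304 kips

A_b = π × 1.125² / 4 = 0.994 in².
R_n = F_nv · A_b · n · n_s = 68 × 0.994 × 6 × 1 = 405.6 kips.
Design strength φR_n = 0.75 × 405.6 = 304 kips.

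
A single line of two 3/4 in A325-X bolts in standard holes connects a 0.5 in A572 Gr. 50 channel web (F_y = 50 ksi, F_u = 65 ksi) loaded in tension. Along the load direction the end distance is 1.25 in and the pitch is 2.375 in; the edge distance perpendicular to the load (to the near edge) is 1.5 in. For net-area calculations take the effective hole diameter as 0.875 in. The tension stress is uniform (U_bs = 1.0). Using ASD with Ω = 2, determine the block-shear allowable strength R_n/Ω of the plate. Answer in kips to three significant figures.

39.8 kips

Shear plane L_v = 1.25 + 1·2.375 = 3.625 in; A_gv = 3.625 × 0.5 = 1.812 in².
A_nv = (3.625 − 1.5·0.875) × 0.5 = 1.156 in².
A_nt = (1.5 − 0.5·0.875) × 0.5 = 0.5312 in².
0.6 F_u A_nv = 45.09 kips; 0.6 F_y A_gv = 54.38 kips → shear rupture governs the shear term.
R_n = 45.09 + 1.0 × 65 × 0.5312 = 79.62 kips.
Allowable strength R_n/Ω = 79.62 / 2 = 39.8 kips.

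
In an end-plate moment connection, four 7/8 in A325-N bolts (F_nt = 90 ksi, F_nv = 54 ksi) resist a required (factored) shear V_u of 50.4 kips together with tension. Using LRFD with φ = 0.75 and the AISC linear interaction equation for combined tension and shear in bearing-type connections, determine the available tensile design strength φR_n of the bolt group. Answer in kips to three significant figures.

127 kips

A_b = π·0.875²/4 = 0.6013 in²; f_rv = 50.4 / (4 × 0.6013) = 20.95 ksi.
F'_nt = 1.3 F_nt − (F_nt / φF_nv) f_rv = 1.3·90 − (90/(0.75·54))·20.95 = 70.44 ksi, capped at F_nt → F'_nt = 70.44 ksi.
R_n = F'_nt · A_b · n = 70.44 × 0.6013 × 4 = 169.4 kips.
Design strength φR_n = 0.75 × 169.4 = 127 kips.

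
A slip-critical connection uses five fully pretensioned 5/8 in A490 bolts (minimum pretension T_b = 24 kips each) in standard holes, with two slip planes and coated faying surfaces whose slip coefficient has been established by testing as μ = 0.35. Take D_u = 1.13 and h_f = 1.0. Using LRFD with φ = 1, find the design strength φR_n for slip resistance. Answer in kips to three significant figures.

94.9 kips

R_n = μ · D_u · h_f · T_b · n_s · n_b = 0.35 × 1.13 × 1.0 × 24 × 2 × 5 = 94.92 kips.
Design strength φR_n = 1 × 94.92 = 94.9 kips.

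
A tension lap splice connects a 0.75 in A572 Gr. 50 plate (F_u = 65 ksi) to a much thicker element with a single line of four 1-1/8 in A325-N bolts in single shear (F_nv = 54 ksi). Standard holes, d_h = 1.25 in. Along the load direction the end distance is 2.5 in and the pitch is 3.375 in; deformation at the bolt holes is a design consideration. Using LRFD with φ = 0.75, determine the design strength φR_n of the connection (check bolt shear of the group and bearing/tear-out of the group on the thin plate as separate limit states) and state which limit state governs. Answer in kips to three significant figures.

161 kips (bolt shear governs)

Bolt shear: A_b = π·1.125²/4 = 0.994 in²; R_n = 54 × 0.994 × 4 × 1 = 214.7 kips → 0.75 × 214.7 = 161 kips.
Bearing (1.2 l_c t F_u ≤ 2.4 d t F_u): upper limit = 2.4·1.125·0.75·65 = 131.6 kips.
  Edge l_c = 2.5 − 1.25/2 = 1.875 → r_n = 109.7 kips; interior l_c = 3.375 − 1.25 = 2.125 → r_n = 124.3 kips.
  R_n,bearing = 1·109.7 + 3·124.3 = 482.6 kips → 0.75 × 482.6 = 362 kips.
Bolt shear governs: 161 kips.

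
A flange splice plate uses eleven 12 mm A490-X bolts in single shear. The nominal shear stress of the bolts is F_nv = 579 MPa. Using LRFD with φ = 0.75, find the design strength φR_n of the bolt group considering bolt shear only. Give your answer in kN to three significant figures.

540 kN

A_b = π × 12² / 4 = 113.1 mm².
R_n = F_nv · A_b · n · n_s = 579 × 113.1 × 11 × 1 / 1000 = 720.3 kN.
Design strength φR_n = 0.75 × 720.3 = 540 kN.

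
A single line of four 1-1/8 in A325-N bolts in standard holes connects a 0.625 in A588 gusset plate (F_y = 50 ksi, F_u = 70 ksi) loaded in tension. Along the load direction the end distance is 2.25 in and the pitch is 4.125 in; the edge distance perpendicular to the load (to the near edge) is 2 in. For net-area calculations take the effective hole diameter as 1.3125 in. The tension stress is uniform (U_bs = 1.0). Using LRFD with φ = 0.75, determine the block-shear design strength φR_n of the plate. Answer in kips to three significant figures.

242 kips

Shear plane L_v = 2.25 + 3·4.125 = 14.62 in; A_gv = 14.62 × 0.625 = 9.141 in².
A_nv = (14.62 − 3.5·1.3125) × 0.625 = 6.27 in².
A_nt = (2 − 0.5·1.3125) × 0.625 = 0.8398 in².
0.6 F_u A_nv = 263.3 kips; 0.6 F_y A_gv = 274.2 kips → shear rupture governs the shear term.
R_n = 263.3 + 1.0 × 70 × 0.8398 = 322.1 kips.
Design strength φR_n = 0.75 × 322.1 = 242 kips.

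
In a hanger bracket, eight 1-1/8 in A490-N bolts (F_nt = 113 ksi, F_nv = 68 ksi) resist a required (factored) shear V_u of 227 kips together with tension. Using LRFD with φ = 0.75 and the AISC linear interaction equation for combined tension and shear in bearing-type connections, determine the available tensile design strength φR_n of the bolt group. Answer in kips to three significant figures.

499 kips

A_b = π·1.125²/4 = 0.994 in²; f_rv = 227 / (8 × 0.994) = 28.55 ksi.
F'_nt = 1.3 F_nt − (F_nt / φF_nv) f_rv = 1.3·113 − (113/(0.75·68))·28.55 = 83.65 ksi, capped at F_nt → F'_nt = 83.65 ksi.
R_n = F'_nt · A_b · n = 83.65 × 0.994 × 8 = 665.2 kips.
Design strength φR_n = 0.75 × 665.2 = 499 kips.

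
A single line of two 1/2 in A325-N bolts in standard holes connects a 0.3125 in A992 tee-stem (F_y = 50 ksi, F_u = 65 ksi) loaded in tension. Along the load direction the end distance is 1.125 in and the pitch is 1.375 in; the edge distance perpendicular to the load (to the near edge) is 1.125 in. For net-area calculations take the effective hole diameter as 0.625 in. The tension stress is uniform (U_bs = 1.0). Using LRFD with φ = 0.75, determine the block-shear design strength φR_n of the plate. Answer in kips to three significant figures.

Shear plane L_v = 1.125 + 1·1.375 = 2.5 in; A_gv = 2.5 × 0.3125 = 0.7812 in².
A_nv = (2.5 − 1.5·0.625) × 0.3125 = 0.4883 in².
A_nt = (1.125 − 0.5·0.625) × 0.3125 = 0.2539 in².
0.6 F_u A_nv = 19.04 kips; 0.6 F_y A_gv = 23.44 kips → shear rupture governs the shear term.
R_n = 19.04 + 1.0 × 65 × 0.2539 = 35.55 kips.
Design strength φR_n = 0.75 × 35.55 = 26.7 kips.

26.7 kips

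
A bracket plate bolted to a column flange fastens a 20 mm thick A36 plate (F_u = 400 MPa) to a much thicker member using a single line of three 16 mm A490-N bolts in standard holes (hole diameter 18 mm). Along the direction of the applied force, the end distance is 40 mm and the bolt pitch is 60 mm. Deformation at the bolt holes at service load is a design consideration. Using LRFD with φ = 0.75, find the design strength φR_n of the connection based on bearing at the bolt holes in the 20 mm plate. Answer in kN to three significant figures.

684 kN

Per bolt r_n = 1.2 l_c t F_u ≤ 2.4 d t F_u; upper limit = 2.4 × 16 × 20 × 400 / 1000 = 307.2 kN.
Edge bolt: l_c = 40 − 18/2 = 31 mm → 1.2 × 31 × 20 × 400 / 1000 = 297.6 → r_n = 297.6 kN.
Interior bolts: l_c = 60 − 18 = 42 mm → 1.2 × 42 × 20 × 400 / 1000 = 403.2 → r_n = 307.2 kN.
R_n = 1 × 297.6 + 2 × 307.2 = 912 kN.
Design strength φR_n = 0.75 × 912 = 684 kN.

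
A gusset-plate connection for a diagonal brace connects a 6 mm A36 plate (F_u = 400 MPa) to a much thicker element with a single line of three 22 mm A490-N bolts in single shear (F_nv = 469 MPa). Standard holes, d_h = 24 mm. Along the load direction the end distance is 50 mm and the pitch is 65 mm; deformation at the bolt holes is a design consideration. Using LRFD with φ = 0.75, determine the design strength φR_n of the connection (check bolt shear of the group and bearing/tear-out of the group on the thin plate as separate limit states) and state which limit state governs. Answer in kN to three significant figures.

259 kN (bearing governs)

Bolt shear: A_b = π·22²/4 = 380.1 mm²; R_n = 469 × 380.1 × 3 × 1 / 1000 = 534.8 kN → 0.75 × 534.8 = 401 kN.
Bearing (1.2 l_c t F_u ≤ 2.4 d t F_u): upper limit = 2.4·22·6·400 / 1000 = 126.7 kN.
  Edge l_c = 50 − 24/2 = 38 → r_n = 109.4 kN; interior l_c = 65 − 24 = 41 → r_n = 118.1 kN.
  R_n,bearing = 1·109.4 + 2·118.1 = 345.6 kN → 0.75 × 345.6 = 259 kN.
Bearing governs: 259 kN.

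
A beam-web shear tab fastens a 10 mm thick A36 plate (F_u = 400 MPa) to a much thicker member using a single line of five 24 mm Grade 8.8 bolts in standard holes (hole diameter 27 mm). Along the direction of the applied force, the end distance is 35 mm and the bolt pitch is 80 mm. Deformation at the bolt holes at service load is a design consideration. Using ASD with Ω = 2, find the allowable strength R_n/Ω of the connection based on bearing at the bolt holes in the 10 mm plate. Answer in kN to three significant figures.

512 kN

Per bolt r_n = 1.2 l_c t F_u ≤ 2.4 d t F_u; upper limit = 2.4 × 24 × 10 × 400 / 1000 = 230.4 kN.
Edge bolt: l_c = 35 − 27/2 = 21.5 mm → 1.2 × 21.5 × 10 × 400 / 1000 = 103.2 → r_n = 103.2 kN.
Interior bolts: l_c = 80 − 27 = 53 mm → 1.2 × 53 × 10 × 400 / 1000 = 254.4 → r_n = 230.4 kN.
R_n = 1 × 103.2 + 4 × 230.4 = 1025 kN.
Allowable strength R_n/Ω = 1025 / 2 = 512 kN.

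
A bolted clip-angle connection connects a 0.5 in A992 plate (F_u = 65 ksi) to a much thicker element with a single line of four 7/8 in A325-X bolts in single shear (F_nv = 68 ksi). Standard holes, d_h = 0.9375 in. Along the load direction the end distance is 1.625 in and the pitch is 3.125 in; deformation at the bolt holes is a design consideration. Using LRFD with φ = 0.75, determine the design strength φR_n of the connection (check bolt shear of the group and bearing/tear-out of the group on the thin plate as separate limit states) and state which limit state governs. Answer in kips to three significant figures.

123 kips (bolt shear governs)

Bolt shear: A_b = π·0.875²/4 = 0.6013 in²; R_n = 68 × 0.6013 × 4 × 1 = 163.6 kips → 0.75 × 163.6 = 123 kips.
Bearing (1.2 l_c t F_u ≤ 2.4 d t F_u): upper limit = 2.4·0.875·0.5·65 = 68.25 kips.
  Edge l_c = 1.625 − 0.9375/2 = 1.156 → r_n = 45.09 kips; interior l_c = 3.125 − 0.9375 = 2.188 → r_n = 68.25 kips.
  R_n,bearing = 1·45.09 + 3·68.25 = 249.8 kips → 0.75 × 249.8 = 187 kips.
Bolt shear governs: 123 kips.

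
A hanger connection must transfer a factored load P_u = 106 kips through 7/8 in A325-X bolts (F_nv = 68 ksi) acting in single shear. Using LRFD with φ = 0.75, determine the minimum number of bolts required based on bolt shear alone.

A_b = π·0.875²/4 = 0.6013 in².
Per-bolt design strength φR_n = 0.75 × 68 × 0.6013 × 1 = 30.67 kips.
n ≥ 106 / 30.67 = 3.456 → use 4 bolts.

4 bolts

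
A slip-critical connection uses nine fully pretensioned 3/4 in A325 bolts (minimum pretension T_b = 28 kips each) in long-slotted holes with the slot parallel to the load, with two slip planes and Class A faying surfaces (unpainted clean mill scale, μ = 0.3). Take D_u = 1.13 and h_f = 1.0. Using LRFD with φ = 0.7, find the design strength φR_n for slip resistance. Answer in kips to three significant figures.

R_n = μ · D_u · h_f · T_b · n_s · n_b = 0.3 × 1.13 × 1.0 × 28 × 2 × 9 = 170.9 kips.
Design strength φR_n = 0.7 × 170.9 = 120 kips.

120 kips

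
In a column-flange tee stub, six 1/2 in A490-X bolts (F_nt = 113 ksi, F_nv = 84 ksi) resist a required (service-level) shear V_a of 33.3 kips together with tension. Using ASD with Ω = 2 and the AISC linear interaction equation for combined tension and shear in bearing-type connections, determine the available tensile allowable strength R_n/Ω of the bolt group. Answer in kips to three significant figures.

A_b = π·0.5²/4 = 0.1963 in²; f_rv = 33.3 / (6 × 0.1963) = 28.27 ksi.
F'_nt = 1.3 F_nt − (Ω F_nt / F_nv) f_rv = 1.3·113 − (2·113/84)·28.27 = 70.85 ksi, capped at F_nt → F'_nt = 70.85 ksi.
R_n = F'_nt · A_b · n = 70.85 × 0.1963 × 6 = 83.47 kips.
Allowable strength R_n/Ω = 83.47 / 2 = 41.7 kips.

41.7 kips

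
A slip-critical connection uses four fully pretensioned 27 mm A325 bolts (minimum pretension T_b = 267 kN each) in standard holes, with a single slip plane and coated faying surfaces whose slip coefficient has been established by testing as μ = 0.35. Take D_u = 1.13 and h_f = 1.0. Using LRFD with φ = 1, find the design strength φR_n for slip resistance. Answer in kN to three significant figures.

R_n = μ · D_u · h_f · T_b · n_s · n_b = 0.35 × 1.13 × 1.0 × 267 × 1 × 4 = 422.4 kN.
Design strength φR_n = 1 × 422.4 = 422 kN.

422 kN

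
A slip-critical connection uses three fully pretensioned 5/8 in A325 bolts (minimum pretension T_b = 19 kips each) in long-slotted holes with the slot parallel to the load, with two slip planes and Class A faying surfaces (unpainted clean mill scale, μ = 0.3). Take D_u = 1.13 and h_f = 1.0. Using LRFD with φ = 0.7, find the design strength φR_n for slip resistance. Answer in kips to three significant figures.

R_n = μ · D_u · h_f · T_b · n_s · n_b = 0.3 × 1.13 × 1.0 × 19 × 2 × 3 = 38.65 kips.
Design strength φR_n = 0.7 × 38.65 = 27.1 kips.

27.1 kips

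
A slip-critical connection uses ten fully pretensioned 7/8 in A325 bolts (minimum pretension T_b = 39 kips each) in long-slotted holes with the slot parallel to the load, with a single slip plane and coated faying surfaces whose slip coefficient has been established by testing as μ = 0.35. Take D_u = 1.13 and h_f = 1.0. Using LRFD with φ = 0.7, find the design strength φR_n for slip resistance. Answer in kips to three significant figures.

108 kips

R_n = μ · D_u · h_f · T_b · n_s · n_b = 0.35 × 1.13 × 1.0 × 39 × 1 × 10 = 154.2 kips.
Design strength φR_n = 0.7 × 154.2 = 108 kips.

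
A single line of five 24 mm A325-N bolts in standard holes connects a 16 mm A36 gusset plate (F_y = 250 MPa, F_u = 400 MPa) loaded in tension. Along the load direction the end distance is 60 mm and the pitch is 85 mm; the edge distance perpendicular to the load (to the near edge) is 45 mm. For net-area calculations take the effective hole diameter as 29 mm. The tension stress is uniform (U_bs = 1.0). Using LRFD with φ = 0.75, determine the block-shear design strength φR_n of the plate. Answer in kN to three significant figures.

Shear plane L_v = 60 + 4·85 = 400 mm; A_gv = 400 × 16 = 6400 mm².
A_nv = (400 − 4.5·29) × 16 = 4312 mm².
A_nt = (45 − 0.5·29) × 16 = 488 mm².
0.6 F_u A_nv = 1035 kN; 0.6 F_y A_gv = 960 kN → shear yielding governs the shear term.
R_n = 960 + 1.0 × 400 × 488 / 1000 = 1155 kN.
Design strength φR_n = 0.75 × 1155 = 866 kN.

866 kN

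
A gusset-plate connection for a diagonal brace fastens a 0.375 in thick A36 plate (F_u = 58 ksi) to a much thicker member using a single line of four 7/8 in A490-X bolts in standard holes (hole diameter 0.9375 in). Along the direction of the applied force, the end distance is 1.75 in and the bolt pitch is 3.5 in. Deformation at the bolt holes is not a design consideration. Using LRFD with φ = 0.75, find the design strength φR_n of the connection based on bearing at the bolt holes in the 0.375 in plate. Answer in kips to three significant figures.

160 kips

Per bolt r_n = 1.5 l_c t F_u ≤ 3.0 d t F_u; upper limit = 3.0 × 0.875 × 0.375 × 58 = 57.09 kips.
Edge bolt: l_c = 1.75 − 0.9375/2 = 1.281 in → 1.5 × 1.281 × 0.375 × 58 = 41.8 → r_n = 41.8 kips.
Interior bolts: l_c = 3.5 − 0.9375 = 2.562 in → 1.5 × 2.562 × 0.375 × 58 = 83.6 → r_n = 57.09 kips.
R_n = 1 × 41.8 + 3 × 57.09 = 213.1 kips.
Design strength φR_n = 0.75 × 213.1 = 160 kips.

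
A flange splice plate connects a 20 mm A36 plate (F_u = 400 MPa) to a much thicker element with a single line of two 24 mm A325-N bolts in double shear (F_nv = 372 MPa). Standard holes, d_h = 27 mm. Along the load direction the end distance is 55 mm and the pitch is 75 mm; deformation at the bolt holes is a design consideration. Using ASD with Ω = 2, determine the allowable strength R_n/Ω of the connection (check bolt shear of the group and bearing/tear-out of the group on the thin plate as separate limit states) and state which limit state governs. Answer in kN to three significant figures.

Bolt shear: A_b = π·24²/4 = 452.4 mm²; R_n = 372 × 452.4 × 2 × 2 / 1000 = 673.2 kN → 673.2 / 2 = 337 kN.
Bearing (1.2 l_c t F_u ≤ 2.4 d t F_u): upper limit = 2.4·24·20·400 / 1000 = 460.8 kN.
  Edge l_c = 55 − 27/2 = 41.5 → r_n = 398.4 kN; interior l_c = 75 − 27 = 48 → r_n = 460.8 kN.
  R_n,bearing = 1·398.4 + 1·460.8 = 859.2 kN → 859.2 / 2 = 430 kN.
Bolt shear governs: 337 kN.

337 kN (bolt shear governs)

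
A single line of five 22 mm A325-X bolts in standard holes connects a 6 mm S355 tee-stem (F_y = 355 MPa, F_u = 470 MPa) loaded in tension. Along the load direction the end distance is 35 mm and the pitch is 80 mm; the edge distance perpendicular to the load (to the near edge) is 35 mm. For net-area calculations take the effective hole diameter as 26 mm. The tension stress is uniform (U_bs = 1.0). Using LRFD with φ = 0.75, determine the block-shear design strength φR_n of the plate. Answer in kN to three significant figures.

349 kN

Shear plane L_v = 35 + 4·80 = 355 mm; A_gv = 355 × 6 = 2130 mm².
A_nv = (355 − 4.5·26) × 6 = 1428 mm².
A_nt = (35 − 0.5·26) × 6 = 132 mm².
0.6 F_u A_nv = 402.7 kN; 0.6 F_y A_gv = 453.7 kN → shear rupture governs the shear term.
R_n = 402.7 + 1.0 × 470 × 132 / 1000 = 464.7 kN.
Design strength φR_n = 0.75 × 464.7 = 349 kN.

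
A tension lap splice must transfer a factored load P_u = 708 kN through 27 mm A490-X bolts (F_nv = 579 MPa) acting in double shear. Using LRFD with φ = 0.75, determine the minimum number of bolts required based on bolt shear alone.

2 bolts

A_b = π·27²/4 = 572.6 mm².
Per-bolt design strength φR_n = 0.75 × 579 × 572.6 × 2 / 1000 = 497.3 kN.
n ≥ 708 / 497.3 = 1.424 → use 2 bolts.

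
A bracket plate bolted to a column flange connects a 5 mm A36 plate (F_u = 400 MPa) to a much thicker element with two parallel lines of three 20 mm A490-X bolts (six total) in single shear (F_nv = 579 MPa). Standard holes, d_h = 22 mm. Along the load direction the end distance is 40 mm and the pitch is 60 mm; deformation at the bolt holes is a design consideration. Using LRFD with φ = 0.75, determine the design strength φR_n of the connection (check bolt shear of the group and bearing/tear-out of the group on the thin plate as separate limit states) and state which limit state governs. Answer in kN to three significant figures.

Bolt shear: A_b = π·20²/4 = 314.2 mm²; R_n = 579 × 314.2 × 6 × 1 / 1000 = 1091 kN → 0.75 × 1091 = 819 kN.
Bearing (1.2 l_c t F_u ≤ 2.4 d t F_u): upper limit = 2.4·20·5·400 / 1000 = 96 kN.
  Edge l_c = 40 − 22/2 = 29 → r_n = 69.6 kN; interior l_c = 60 − 22 = 38 → r_n = 91.2 kN.
  R_n,bearing = 2·69.6 + 4·91.2 = 504 kN → 0.75 × 504 = 378 kN.
Bearing governs: 378 kN.

378 kN (bearing governs)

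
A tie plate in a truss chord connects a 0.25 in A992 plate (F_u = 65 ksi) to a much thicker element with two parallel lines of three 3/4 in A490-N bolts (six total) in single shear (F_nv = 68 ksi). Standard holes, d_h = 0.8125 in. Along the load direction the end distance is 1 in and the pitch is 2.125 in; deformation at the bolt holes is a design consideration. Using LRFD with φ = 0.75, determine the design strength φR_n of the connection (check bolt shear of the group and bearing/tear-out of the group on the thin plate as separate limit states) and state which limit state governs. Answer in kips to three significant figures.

Bolt shear: A_b = π·0.75²/4 = 0.4418 in²; R_n = 68 × 0.4418 × 6 × 1 = 180.2 kips → 0.75 × 180.2 = 135 kips.
Bearing (1.2 l_c t F_u ≤ 2.4 d t F_u): upper limit = 2.4·0.75·0.25·65 = 29.25 kips.
  Edge l_c = 1 − 0.8125/2 = 0.5938 → r_n = 11.58 kips; interior l_c = 2.125 − 0.8125 = 1.312 → r_n = 25.59 kips.
  R_n,bearing = 2·11.58 + 4·25.59 = 125.5 kips → 0.75 × 125.5 = 94.1 kips.
Bearing governs: 94.1 kips.

94.1 kips (bearing governs)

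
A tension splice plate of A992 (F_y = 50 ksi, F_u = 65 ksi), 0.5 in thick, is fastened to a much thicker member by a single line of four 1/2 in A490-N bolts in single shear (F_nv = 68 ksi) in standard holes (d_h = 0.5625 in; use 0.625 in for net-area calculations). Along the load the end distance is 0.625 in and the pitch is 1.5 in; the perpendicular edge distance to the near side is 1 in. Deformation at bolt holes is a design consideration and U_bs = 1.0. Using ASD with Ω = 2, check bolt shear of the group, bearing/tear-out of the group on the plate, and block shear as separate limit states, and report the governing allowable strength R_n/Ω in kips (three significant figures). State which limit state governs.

26.7 kips (bolt shear governs)

Bolt shear: A_b = π·0.5²/4 = 0.1963 in²; R_n = 68 × 0.1963 × 4 × 1 = 53.41 kips → 53.41 / 2 = 26.7 kips.
Bearing: edge l_c = 0.3438, r_n = 13.41 kips; interior l_c = 0.9375, r_n = 36.56 kips; R_n = 13.41 + 3·36.56 = 123.1 kips → 61.5 kips.
Block shear: A_gv = 2.562, A_nv = 1.469, A_nt = 0.3438 in²; R_n = min(0.6F_uA_nv, 0.6F_yA_gv) + U_bs·F_u·A_nt = 79.62 kips → 39.8 kips.
Bolt shear governs: 26.7 kips.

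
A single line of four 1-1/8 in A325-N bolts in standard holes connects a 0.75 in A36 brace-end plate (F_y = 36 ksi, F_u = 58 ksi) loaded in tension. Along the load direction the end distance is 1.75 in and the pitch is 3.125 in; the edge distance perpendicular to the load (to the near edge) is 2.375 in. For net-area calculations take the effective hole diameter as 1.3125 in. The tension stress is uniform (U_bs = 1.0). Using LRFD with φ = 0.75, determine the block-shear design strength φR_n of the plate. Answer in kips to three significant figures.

184 kips

Shear plane L_v = 1.75 + 3·3.125 = 11.12 in; A_gv = 11.12 × 0.75 = 8.344 in².
A_nv = (11.12 − 3.5·1.3125) × 0.75 = 4.898 in².
A_nt = (2.375 − 0.5·1.3125) × 0.75 = 1.289 in².
0.6 F_u A_nv = 170.5 kips; 0.6 F_y A_gv = 180.2 kips → shear rupture governs the shear term.
R_n = 170.5 + 1.0 × 58 × 1.289 = 245.2 kips.
Design strength φR_n = 0.75 × 245.2 = 184 kips.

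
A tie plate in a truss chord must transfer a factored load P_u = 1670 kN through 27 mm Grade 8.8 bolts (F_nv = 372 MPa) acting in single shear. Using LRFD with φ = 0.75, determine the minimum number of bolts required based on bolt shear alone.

11 bolts

A_b = π·27²/4 = 572.6 mm².
Per-bolt design strength φR_n = 0.75 × 372 × 572.6 × 1 / 1000 = 159.7 kN.
n ≥ 1670 / 159.7 = 10.45 → use 11 bolts.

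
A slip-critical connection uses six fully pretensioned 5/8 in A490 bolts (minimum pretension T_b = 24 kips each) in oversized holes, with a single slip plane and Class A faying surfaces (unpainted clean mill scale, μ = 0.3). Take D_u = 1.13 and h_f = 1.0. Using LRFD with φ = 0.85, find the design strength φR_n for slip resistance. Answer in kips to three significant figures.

R_n = μ · D_u · h_f · T_b · n_s · n_b = 0.3 × 1.13 × 1.0 × 24 × 1 × 6 = 48.82 kips.
Design strength φR_n = 0.85 × 48.82 = 41.5 kips.

41.5 kips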